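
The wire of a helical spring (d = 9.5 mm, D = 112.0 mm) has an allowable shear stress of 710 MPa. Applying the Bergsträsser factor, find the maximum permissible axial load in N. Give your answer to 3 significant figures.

1920 N

C = D/d = 112.0/9.5 = 11.7895
K_B = (4C+2)/(4C−3) = 49.158/44.158 = 1.1132
τ_max = K·8FD/(πd³) → F_max = τ_allow·πd³/(8DK)
F_max = 710·π·9.5³/(8·112.0·1.1132) = 1.9124e+06/997.45 = 1917.3 N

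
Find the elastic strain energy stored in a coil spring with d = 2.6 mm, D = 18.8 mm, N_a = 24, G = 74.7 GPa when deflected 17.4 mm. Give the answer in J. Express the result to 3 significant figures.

0.405 J

k = Gd⁴/(8D³N_a) = (74.7×10³)(2.6⁴)/(8·18.8³·24) = 2.6757 N/mm
U = ½kδ² = 0.5 × 2.6757 × 17.4² = 405.05 N·mm = 0.40505 J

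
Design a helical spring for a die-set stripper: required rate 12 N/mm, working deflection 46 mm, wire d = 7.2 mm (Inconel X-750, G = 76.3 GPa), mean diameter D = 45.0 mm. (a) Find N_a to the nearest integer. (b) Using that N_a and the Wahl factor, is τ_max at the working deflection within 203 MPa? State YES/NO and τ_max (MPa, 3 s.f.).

(a) 23 coils; (b) NO, τ_max = 214 MPa

N_a = Gd⁴/(8D³k) = (76.3×10³)(7.2⁴)/(8·45.0³·12) = 23.44 → N_a = 23
Actual rate k = Gd⁴/(8D³·23) = 12.229 N/mm
Working load F = kδ = 12.229·46 = 562.54 N
C = 45.0/7.2 = 6.2500; K_W = (4C−1)/(4C−4)+0.615/C = 1.2413
τ_max = K_W·8FD/(πd³) = 1.2413·172.71 = 214.37 MPa
τ_max > 203 MPa → exceeds allowable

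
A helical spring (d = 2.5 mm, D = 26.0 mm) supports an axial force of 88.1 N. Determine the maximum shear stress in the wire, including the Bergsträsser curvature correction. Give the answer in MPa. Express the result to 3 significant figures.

Spring index C = D/d = 26.0/2.5 = 10.4000
K_B = (4C+2)/(4C−3) = 43.600/38.600 = 1.1295
τ₀ = 8FD/(πd³) = 8·88.1·26.0/(π·2.5³) = 18324.8/49.087 = 373.31 MPa
τ_max = K·τ₀ = 1.1295 × 373.31 = 421.67 MPa

422 MPa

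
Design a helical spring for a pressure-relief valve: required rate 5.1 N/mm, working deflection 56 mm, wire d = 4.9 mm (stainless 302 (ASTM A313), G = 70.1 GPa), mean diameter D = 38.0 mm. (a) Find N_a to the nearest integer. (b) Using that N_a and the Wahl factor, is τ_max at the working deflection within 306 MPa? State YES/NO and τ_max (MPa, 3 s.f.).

(a) 18 coils; (b) YES, τ_max = 280 MPa

N_a = Gd⁴/(8D³k) = (70.1×10³)(4.9⁴)/(8·38.0³·5.1) = 18.05 → N_a = 18
Actual rate k = Gd⁴/(8D³·18) = 5.1143 N/mm
Working load F = kδ = 5.1143·56 = 286.4 N
C = 38.0/4.9 = 7.7551; K_W = (4C−1)/(4C−4)+0.615/C = 1.1903
τ_max = K_W·8FD/(πd³) = 1.1903·235.57 = 280.4 MPa
τ_max ≤ 306 MPa → acceptable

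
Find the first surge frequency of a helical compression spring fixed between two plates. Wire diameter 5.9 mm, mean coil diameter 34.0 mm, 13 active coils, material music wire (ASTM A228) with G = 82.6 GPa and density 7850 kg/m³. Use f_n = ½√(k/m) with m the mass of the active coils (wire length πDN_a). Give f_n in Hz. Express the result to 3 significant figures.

k = Gd⁴/(8D³N_a) = (82.6×10³)(5.9⁴)/(8·34.0³·13) = 24.486 N/mm = 24486 N/m
Wire length L = πDN_a = π·34.0·13 = 1388.6 mm
m = ρ·(πd²/4)·L = 7850 × 27.34×10⁻⁶ m² × 1.3886 m = 0.29801 kg
f_n = ½√(k/m) = 0.5·√(24486/0.29801) = 0.5·√(82164) = 143.32 Hz

143 Hz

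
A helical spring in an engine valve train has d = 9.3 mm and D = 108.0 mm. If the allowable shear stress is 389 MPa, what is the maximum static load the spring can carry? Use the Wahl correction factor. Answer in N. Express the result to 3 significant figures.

C = D/d = 108.0/9.3 = 11.6129
K_W = (4C−1)/(4C−4) + 0.615/C = 45.452/42.452 + 0.0530 = 1.1236
τ_max = K·8FD/(πd³) → F_max = τ_allow·πd³/(8DK)
F_max = 389·π·9.3³/(8·108.0·1.1236) = 9.8299e+05/970.81 = 1012.5 N

1010 N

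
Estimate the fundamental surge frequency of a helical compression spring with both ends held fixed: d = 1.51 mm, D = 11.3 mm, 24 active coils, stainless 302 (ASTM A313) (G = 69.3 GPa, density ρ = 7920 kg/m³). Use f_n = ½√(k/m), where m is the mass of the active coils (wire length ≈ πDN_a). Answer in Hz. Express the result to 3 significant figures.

k = Gd⁴/(8D³N_a) = (69.3×10³)(1.51⁴)/(8·11.3³·24) = 1.3005 N/mm = 1300.5 N/m
Wire length L = πDN_a = π·11.3·24 = 852 mm
m = ρ·(πd²/4)·L = 7920 × 1.7908×10⁻⁶ m² × 0.852 m = 0.012084 kg
f_n = ½√(k/m) = 0.5·√(1300.5/0.012084) = 0.5·√(1.0762e+05) = 164.03 Hz

164 Hz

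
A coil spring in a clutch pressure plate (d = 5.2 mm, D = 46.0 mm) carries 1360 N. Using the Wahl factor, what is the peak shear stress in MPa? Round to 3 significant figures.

Spring index C = D/d = 46.0/5.2 = 8.8462
K_W = (4C−1)/(4C−4) + 0.615/C = 34.385/31.385 + 0.0695 = 1.1651
τ₀ = 8FD/(πd³) = 8·1360·46.0/(π·5.2³) = 500480/441.73 = 1133 MPa
τ_max = K·τ₀ = 1.1651 × 1133 = 1320.1 MPa

1320 MPa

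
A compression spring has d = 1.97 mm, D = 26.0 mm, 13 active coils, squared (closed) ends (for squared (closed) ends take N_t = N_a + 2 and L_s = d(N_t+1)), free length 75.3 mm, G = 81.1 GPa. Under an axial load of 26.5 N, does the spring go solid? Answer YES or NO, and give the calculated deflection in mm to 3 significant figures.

k = Gd⁴/(8D³N_a) = (81.1×10³)(1.97⁴)/(8·26.0³·13) = 0.66824 N/mm
N_t = 15; L_s = 1.97·16 = 31.52 mm; δ_solid = L₀ − L_s = 75.3 − 31.52 = 43.78 mm
δ = F/k = 26.5/0.66824 = 39.656 mm
δ < δ_solid → spring does not go solid

NO, δ = 39.7 mm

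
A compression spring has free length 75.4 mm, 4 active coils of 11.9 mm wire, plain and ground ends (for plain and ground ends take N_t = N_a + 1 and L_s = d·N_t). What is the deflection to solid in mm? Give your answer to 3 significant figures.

15.9 mm

N_t = 5; L_s = 11.9·5 = 59.5 mm
δ_solid = L₀ − L_s = 75.4 − 59.5 = 15.9 mm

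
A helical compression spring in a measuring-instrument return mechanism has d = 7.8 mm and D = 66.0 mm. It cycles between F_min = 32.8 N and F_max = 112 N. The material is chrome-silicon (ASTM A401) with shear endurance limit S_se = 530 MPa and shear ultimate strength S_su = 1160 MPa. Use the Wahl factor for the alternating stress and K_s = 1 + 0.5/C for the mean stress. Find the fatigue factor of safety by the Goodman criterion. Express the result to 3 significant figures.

18.4

C = D/d = 66.0/7.8 = 8.4615; K_W = (4C−1)/(4C−4)+0.615/C = 1.1732; K_s = 1+0.5/C = 1.0591
F_a = (F_max−F_min)/2 = 39.6 N; F_m = (F_max+F_min)/2 = 72.4 N
τ_a = K_W·8F_aD/(πd³) = 1.1732 × 14.025 = 16.454 MPa
τ_m = K_s·8F_mD/(πd³) = 1.0591 × 25.641 = 27.156 MPa
Goodman: 1/n_f = τ_a/S_se + τ_m/S_su = 16.454/530 + 27.156/1160 = 0.03104 + 0.02341 = 0.054456
n_f = 1/0.054456 = 18.36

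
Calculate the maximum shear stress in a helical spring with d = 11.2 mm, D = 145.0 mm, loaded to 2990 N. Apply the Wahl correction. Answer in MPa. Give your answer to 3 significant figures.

872 MPa

Spring index C = D/d = 145.0/11.2 = 12.9464
K_W = (4C−1)/(4C−4) + 0.615/C = 50.786/47.786 + 0.0475 = 1.1103
τ₀ = 8FD/(πd³) = 8·2990·145.0/(π·11.2³) = 3.4684e+06/4413.7 = 785.82 MPa
τ_max = K·τ₀ = 1.1103 × 785.82 = 872.49 MPa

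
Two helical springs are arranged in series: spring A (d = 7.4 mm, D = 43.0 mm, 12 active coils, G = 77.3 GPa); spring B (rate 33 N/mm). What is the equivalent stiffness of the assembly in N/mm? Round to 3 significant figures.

15.8 N/mm

k_A = Gd⁴/(8D³N_a) = (77.3×10³)(7.4⁴)/(8·43.0³·12) = 30.369 N/mm
Series: 1/k_eq = 1/30.369 + 1/33 = 0.063231; k_eq = 15.815 N/mm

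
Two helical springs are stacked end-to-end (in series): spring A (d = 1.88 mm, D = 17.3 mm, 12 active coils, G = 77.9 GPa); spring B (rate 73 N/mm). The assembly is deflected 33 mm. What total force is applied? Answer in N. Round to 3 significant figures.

62.9 N

k_A = Gd⁴/(8D³N_a) = (77.9×10³)(1.88⁴)/(8·17.3³·12) = 1.9578 N/mm
Series: 1/k_eq = 1/1.9578 + 1/73 = 0.52449; k_eq = 1.9066 N/mm
F = k_eq·δ = 1.9066·33 = 62.919 N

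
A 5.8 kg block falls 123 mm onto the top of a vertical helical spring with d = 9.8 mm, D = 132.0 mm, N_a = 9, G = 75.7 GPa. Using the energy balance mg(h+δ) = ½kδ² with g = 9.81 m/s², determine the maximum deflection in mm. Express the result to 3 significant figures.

72.7 mm

k = Gd⁴/(8D³N_a) = (75.7×10³)(9.8⁴)/(8·132.0³·9) = 4.2164 N/mm
W = mg = 5.8 × 9.81 = 56.898 N
½kδ² − Wδ − Wh = 0 → δ = (W + √(W² + 2kWh))/k
δ = (56.898 + √(3237.4 + 59017.1))/4.2164 = (56.898 + 249.51)/4.2164 = 72.669 mm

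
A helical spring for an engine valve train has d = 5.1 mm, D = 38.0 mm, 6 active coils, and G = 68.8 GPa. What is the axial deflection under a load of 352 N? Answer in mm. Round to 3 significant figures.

19.9 mm

k = Gd⁴/(8D³N_a) = (68.8×10³)(5.1⁴)/(8·38.0³·6) = 17.672 N/mm
δ = F/k = 352 / 17.672 = 19.919 mm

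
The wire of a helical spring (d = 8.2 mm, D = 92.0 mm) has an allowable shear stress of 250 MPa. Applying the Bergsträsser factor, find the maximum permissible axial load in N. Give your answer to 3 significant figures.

526 N

C = D/d = 92.0/8.2 = 11.2195
K_B = (4C+2)/(4C−3) = 46.878/41.878 = 1.1194
τ_max = K·8FD/(πd³) → F_max = τ_allow·πd³/(8DK)
F_max = 250·π·8.2³/(8·92.0·1.1194) = 4.3304e+05/823.87 = 525.62 N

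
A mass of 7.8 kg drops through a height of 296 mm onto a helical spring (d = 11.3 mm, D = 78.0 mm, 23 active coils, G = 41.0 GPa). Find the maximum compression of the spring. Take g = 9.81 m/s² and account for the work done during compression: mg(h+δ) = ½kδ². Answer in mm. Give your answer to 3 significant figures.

k = Gd⁴/(8D³N_a) = (41.0×10³)(11.3⁴)/(8·78.0³·23) = 7.6559 N/mm
W = mg = 7.8 × 9.81 = 76.518 N
½kδ² − Wδ − Wh = 0 → δ = (W + √(W² + 2kWh))/k
δ = (76.518 + √(5855 + 346802))/7.6559 = (76.518 + 593.85)/7.6559 = 87.562 mm

87.6 mm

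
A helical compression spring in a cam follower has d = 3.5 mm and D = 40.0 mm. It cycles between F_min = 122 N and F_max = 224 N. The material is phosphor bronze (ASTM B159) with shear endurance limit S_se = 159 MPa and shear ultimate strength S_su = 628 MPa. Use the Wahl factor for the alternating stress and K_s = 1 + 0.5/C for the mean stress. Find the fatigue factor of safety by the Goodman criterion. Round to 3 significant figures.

0.649

C = D/d = 40.0/3.5 = 11.4286; K_W = (4C−1)/(4C−4)+0.615/C = 1.1257; K_s = 1+0.5/C = 1.0437
F_a = (F_max−F_min)/2 = 51 N; F_m = (F_max+F_min)/2 = 173 N
τ_a = K_W·8F_aD/(πd³) = 1.1257 × 121.16 = 136.4 MPa
τ_m = K_s·8F_mD/(πd³) = 1.0437 × 411 = 428.98 MPa
Goodman: 1/n_f = τ_a/S_se + τ_m/S_su = 136.4/159 + 428.98/628 = 0.85783 + 0.68309 = 1.5409
n_f = 1/1.5409 = 0.649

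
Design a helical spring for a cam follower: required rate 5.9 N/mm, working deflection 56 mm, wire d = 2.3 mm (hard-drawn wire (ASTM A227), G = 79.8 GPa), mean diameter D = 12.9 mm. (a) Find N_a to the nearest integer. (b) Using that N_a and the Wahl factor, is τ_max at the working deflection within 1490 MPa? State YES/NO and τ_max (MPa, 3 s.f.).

(a) 22 coils; (b) YES, τ_max = 1140 MPa

N_a = Gd⁴/(8D³k) = (79.8×10³)(2.3⁴)/(8·12.9³·5.9) = 22.04 → N_a = 22
Actual rate k = Gd⁴/(8D³·22) = 5.9106 N/mm
Working load F = kδ = 5.9106·56 = 330.99 N
C = 12.9/2.3 = 5.6087; K_W = (4C−1)/(4C−4)+0.615/C = 1.2724
τ_max = K_W·8FD/(πd³) = 1.2724·893.65 = 1137.1 MPa
τ_max ≤ 1490 MPa → acceptable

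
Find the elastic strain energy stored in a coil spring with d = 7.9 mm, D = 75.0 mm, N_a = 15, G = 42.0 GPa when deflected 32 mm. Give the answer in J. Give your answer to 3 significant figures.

k = Gd⁴/(8D³N_a) = (42.0×10³)(7.9⁴)/(8·75.0³·15) = 3.2314 N/mm
U = ½kδ² = 0.5 × 3.2314 × 32² = 1654.5 N·mm = 1.6545 J

1.65 J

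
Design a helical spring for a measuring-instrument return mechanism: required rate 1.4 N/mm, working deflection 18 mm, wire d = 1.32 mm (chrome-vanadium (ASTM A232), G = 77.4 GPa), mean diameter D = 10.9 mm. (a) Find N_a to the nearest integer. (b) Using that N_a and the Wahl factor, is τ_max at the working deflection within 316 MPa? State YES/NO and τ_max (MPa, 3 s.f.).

N_a = Gd⁴/(8D³k) = (77.4×10³)(1.32⁴)/(8·10.9³·1.4) = 16.2 → N_a = 16
Actual rate k = Gd⁴/(8D³·16) = 1.4176 N/mm
Working load F = kδ = 1.4176·18 = 25.516 N
C = 10.9/1.32 = 8.2576; K_W = (4C−1)/(4C−4)+0.615/C = 1.1778
τ_max = K_W·8FD/(πd³) = 1.1778·307.94 = 362.7 MPa
τ_max > 316 MPa → exceeds allowable

(a) 16 coils; (b) NO, τ_max = 363 MPa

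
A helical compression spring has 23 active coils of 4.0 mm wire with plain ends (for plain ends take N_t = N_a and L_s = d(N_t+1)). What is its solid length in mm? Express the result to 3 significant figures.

96.0 mm

plain ends: N_t = N_a = 23
L_s = d·(N_t+1) = 4.0 × 24 = 96 mm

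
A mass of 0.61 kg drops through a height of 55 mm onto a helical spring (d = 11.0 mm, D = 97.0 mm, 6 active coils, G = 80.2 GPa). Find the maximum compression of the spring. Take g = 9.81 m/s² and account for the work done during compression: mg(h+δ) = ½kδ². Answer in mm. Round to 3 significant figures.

k = Gd⁴/(8D³N_a) = (80.2×10³)(11.0⁴)/(8·97.0³·6) = 26.803 N/mm
W = mg = 0.61 × 9.81 = 5.9841 N
½kδ² − Wδ − Wh = 0 → δ = (W + √(W² + 2kWh))/k
δ = (5.9841 + √(35.809 + 17643.3))/26.803 = (5.9841 + 132.96)/26.803 = 5.1839 mm

5.18 mm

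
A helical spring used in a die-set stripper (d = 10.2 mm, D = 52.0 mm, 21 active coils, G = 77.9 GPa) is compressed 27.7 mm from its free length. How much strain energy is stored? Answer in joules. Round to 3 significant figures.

k = Gd⁴/(8D³N_a) = (77.9×10³)(10.2⁴)/(8·52.0³·21) = 35.696 N/mm
U = ½kδ² = 0.5 × 35.696 × 27.7² = 13695 N·mm = 13.695 J

13.7 J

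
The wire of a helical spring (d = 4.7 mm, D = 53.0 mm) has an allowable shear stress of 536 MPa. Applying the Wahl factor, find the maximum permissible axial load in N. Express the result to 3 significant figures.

366 N

C = D/d = 53.0/4.7 = 11.2766
K_W = (4C−1)/(4C−4) + 0.615/C = 44.106/41.106 + 0.0545 = 1.1275
τ_max = K·8FD/(πd³) → F_max = τ_allow·πd³/(8DK)
F_max = 536·π·4.7³/(8·53.0·1.1275) = 1.7483e+05/478.07 = 365.69 N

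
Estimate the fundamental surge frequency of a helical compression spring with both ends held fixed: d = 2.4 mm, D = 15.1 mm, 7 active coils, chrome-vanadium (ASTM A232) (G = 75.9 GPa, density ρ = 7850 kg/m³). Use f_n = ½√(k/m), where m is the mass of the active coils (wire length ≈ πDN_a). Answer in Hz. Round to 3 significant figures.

k = Gd⁴/(8D³N_a) = (75.9×10³)(2.4⁴)/(8·15.1³·7) = 13.061 N/mm = 13061 N/m
Wire length L = πDN_a = π·15.1·7 = 332.07 mm
m = ρ·(πd²/4)·L = 7850 × 4.5239×10⁻⁶ m² × 0.33207 m = 0.011793 kg
f_n = ½√(k/m) = 0.5·√(13061/0.011793) = 0.5·√(1.1075e+06) = 526.2 Hz

526 Hz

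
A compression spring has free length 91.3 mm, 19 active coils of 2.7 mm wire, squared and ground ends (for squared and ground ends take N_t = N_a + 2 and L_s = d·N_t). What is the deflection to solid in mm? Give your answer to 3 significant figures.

34.6 mm

N_t = 21; L_s = 2.7·21 = 56.7 mm
δ_solid = L₀ − L_s = 91.3 − 56.7 = 34.6 mm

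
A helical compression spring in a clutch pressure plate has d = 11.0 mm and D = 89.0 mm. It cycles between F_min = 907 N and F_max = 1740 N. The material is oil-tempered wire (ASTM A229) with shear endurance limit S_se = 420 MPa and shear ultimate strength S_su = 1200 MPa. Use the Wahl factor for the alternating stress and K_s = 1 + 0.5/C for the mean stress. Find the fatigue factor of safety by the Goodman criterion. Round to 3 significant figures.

2.51

C = D/d = 89.0/11.0 = 8.0909; K_W = (4C−1)/(4C−4)+0.615/C = 1.1818; K_s = 1+0.5/C = 1.0618
F_a = (F_max−F_min)/2 = 416.5 N; F_m = (F_max+F_min)/2 = 1323.5 N
τ_a = K_W·8F_aD/(πd³) = 1.1818 × 70.92 = 83.812 MPa
τ_m = K_s·8F_mD/(πd³) = 1.0618 × 225.36 = 239.29 MPa
Goodman: 1/n_f = τ_a/S_se + τ_m/S_su = 83.812/420 + 239.29/1200 = 0.19955 + 0.19941 = 0.39896
n_f = 1/0.39896 = 2.507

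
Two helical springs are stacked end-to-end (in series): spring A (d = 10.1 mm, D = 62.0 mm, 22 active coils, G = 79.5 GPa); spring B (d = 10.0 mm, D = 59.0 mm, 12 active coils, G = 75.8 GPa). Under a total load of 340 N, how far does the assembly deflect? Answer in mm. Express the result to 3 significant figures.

26.1 mm

k_A = Gd⁴/(8D³N_a) = (79.5×10³)(10.1⁴)/(8·62.0³·22) = 19.723 N/mm
k_B = Gd⁴/(8D³N_a) = (75.8×10³)(10.0⁴)/(8·59.0³·12) = 38.445 N/mm
Series: 1/k_eq = 1/19.723 + 1/38.445 = 0.076714; k_eq = 13.035 N/mm
δ = F/k_eq = 340/13.035 = 26.083 mm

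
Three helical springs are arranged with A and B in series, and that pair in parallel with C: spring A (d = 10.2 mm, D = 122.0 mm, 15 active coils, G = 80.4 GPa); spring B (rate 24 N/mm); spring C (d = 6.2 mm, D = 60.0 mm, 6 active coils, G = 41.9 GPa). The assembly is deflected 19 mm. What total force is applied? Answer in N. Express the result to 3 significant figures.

179 N

k_A = Gd⁴/(8D³N_a) = (80.4×10³)(10.2⁴)/(8·122.0³·15) = 3.9939 N/mm
k_C = Gd⁴/(8D³N_a) = (41.9×10³)(6.2⁴)/(8·60.0³·6) = 5.9715 N/mm
Springs A,B series: k_AB = 1/(1/3.9939+1/24) = 3.4241 N/mm; parallel with C: k_eq = 3.4241+5.9715 = 9.3956 N/mm
F = k_eq·δ = 9.3956·19 = 178.52 N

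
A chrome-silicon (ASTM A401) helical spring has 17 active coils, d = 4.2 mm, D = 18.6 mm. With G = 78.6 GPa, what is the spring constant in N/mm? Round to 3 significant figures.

k = Gd⁴/(8D³N_a) = (78.6×10³ × 4.2⁴) / (8 × 18.6³ × 17)
  = 2.44579e+07 / 875140 = 27.947 N/mm

27.9 N/mm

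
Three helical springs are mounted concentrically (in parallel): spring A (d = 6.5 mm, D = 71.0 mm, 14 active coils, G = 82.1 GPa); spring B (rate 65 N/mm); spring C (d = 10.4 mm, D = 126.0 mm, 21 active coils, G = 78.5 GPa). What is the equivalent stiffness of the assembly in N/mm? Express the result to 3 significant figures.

k_A = Gd⁴/(8D³N_a) = (82.1×10³)(6.5⁴)/(8·71.0³·14) = 3.656 N/mm
k_C = Gd⁴/(8D³N_a) = (78.5×10³)(10.4⁴)/(8·126.0³·21) = 2.7326 N/mm
Parallel: k_eq = 3.656 + 65 + 2.7326 = 71.389 N/mm

71.4 N/mm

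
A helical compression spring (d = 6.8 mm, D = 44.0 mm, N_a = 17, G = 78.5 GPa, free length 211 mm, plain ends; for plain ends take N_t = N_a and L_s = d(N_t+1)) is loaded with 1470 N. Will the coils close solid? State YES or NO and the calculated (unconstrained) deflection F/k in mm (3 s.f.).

YES, δ = 101 mm

k = Gd⁴/(8D³N_a) = (78.5×10³)(6.8⁴)/(8·44.0³·17) = 14.488 N/mm
N_t = 17; L_s = 6.8·18 = 122.4 mm; δ_solid = L₀ − L_s = 211 − 122.4 = 88.6 mm
δ = F/k = 1470/14.488 = 101.46 mm
δ ≥ δ_solid → spring goes solid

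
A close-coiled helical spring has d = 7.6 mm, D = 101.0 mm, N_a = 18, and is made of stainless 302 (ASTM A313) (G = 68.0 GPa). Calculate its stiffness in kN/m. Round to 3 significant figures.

k = Gd⁴/(8D³N_a) = (68.0×10³ × 7.6⁴) / (8 × 101.0³ × 18)
  = 2.26863e+08 / 1.48363e+08 = 1.5291 N/mm

1.53 kN/m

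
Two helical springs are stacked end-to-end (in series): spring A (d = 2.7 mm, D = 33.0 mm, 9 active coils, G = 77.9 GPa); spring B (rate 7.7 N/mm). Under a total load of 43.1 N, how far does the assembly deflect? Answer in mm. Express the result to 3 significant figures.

k_A = Gd⁴/(8D³N_a) = (77.9×10³)(2.7⁴)/(8·33.0³·9) = 1.6 N/mm
Series: 1/k_eq = 1/1.6 + 1/7.7 = 0.75487; k_eq = 1.3247 N/mm
δ = F/k_eq = 43.1/1.3247 = 32.535 mm

32.5 mm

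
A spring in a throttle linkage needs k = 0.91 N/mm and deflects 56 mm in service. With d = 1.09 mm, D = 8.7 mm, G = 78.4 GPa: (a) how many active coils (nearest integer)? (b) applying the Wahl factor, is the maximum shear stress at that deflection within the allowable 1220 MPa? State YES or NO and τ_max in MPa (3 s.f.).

(a) 23 coils; (b) YES, τ_max = 1040 MPa

N_a = Gd⁴/(8D³k) = (78.4×10³)(1.09⁴)/(8·8.7³·0.91) = 23.09 → N_a = 23
Actual rate k = Gd⁴/(8D³·23) = 0.91337 N/mm
Working load F = kδ = 0.91337·56 = 51.149 N
C = 8.7/1.09 = 7.9817; K_W = (4C−1)/(4C−4)+0.615/C = 1.1845
τ_max = K_W·8FD/(πd³) = 1.1845·875.01 = 1036.4 MPa
τ_max ≤ 1220 MPa → acceptable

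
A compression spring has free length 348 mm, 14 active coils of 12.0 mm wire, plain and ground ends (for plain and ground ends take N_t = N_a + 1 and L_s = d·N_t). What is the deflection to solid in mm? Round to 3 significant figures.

N_t = 15; L_s = 12.0·15 = 180 mm
δ_solid = L₀ − L_s = 348 − 180 = 168 mm

168 mm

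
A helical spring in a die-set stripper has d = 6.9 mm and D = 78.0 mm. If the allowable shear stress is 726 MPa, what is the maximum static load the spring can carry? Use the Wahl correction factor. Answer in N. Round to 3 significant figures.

1070 N

C = D/d = 78.0/6.9 = 11.3043
K_W = (4C−1)/(4C−4) + 0.615/C = 44.217/41.217 + 0.0544 = 1.1272
τ_max = K·8FD/(πd³) → F_max = τ_allow·πd³/(8DK)
F_max = 726·π·6.9³/(8·78.0·1.1272) = 7.4926e+05/703.37 = 1065.3 N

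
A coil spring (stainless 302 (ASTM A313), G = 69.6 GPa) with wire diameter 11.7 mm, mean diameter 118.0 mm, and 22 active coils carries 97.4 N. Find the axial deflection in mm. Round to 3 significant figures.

21.6 mm

k = Gd⁴/(8D³N_a) = (69.6×10³)(11.7⁴)/(8·118.0³·22) = 4.5102 N/mm
δ = F/k = 97.4 / 4.5102 = 21.596 mm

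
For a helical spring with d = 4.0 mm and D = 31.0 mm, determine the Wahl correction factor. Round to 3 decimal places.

C = D/d = 31.0/4.0 = 7.7500
K_W = (4C−1)/(4C−4) + 0.615/C = 30.000/27.000 + 0.0794 = 1.1905

1.190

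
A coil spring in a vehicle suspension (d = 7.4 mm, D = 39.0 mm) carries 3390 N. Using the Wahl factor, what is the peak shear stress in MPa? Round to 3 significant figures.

Spring index C = D/d = 39.0/7.4 = 5.2703
K_W = (4C−1)/(4C−4) + 0.615/C = 20.081/17.081 + 0.1167 = 1.2923
τ₀ = 8FD/(πd³) = 8·3390·39.0/(π·7.4³) = 1.05768e+06/1273 = 830.82 MPa
τ_max = K·τ₀ = 1.2923 × 830.82 = 1073.7 MPa

1070 MPa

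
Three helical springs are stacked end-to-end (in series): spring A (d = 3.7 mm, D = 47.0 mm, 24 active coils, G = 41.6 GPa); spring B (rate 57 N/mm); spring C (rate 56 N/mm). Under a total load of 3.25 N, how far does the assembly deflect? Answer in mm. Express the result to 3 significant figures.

8.42 mm

k_A = Gd⁴/(8D³N_a) = (41.6×10³)(3.7⁴)/(8·47.0³·24) = 0.39112 N/mm
Series: 1/k_eq = 1/0.39112 + 1/57 + 1/56 = 2.5922; k_eq = 0.38577 N/mm
δ = F/k_eq = 3.25/0.38577 = 8.4246 mm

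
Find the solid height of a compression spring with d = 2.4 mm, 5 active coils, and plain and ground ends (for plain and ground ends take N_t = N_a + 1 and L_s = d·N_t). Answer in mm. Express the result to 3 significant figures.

plain and ground ends: N_t = N_a + 1 = 5 + 1 = 6
L_s = d·N_t = 2.4 × 6 = 14.4 mm

14.4 mm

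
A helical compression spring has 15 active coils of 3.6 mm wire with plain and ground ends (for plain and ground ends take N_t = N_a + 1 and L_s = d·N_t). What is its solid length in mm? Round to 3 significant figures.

plain and ground ends: N_t = N_a + 1 = 15 + 1 = 16
L_s = d·N_t = 3.6 × 16 = 57.6 mm

57.6 mm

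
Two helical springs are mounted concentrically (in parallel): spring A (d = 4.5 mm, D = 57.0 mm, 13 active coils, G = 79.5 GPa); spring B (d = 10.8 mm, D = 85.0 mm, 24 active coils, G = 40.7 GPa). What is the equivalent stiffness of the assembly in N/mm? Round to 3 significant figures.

6.39 N/mm

k_A = Gd⁴/(8D³N_a) = (79.5×10³)(4.5⁴)/(8·57.0³·13) = 1.6926 N/mm
k_B = Gd⁴/(8D³N_a) = (40.7×10³)(10.8⁴)/(8·85.0³·24) = 4.696 N/mm
Parallel: k_eq = 1.6926 + 4.696 = 6.3887 N/mm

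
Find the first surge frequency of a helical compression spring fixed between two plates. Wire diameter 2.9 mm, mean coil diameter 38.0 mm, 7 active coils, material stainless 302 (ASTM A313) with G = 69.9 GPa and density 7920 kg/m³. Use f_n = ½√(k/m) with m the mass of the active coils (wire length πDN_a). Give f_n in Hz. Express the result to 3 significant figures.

95.9 Hz

k = Gd⁴/(8D³N_a) = (69.9×10³)(2.9⁴)/(8·38.0³·7) = 1.6089 N/mm = 1608.9 N/m
Wire length L = πDN_a = π·38.0·7 = 835.66 mm
m = ρ·(πd²/4)·L = 7920 × 6.6052×10⁻⁶ m² × 0.83566 m = 0.043716 kg
f_n = ½√(k/m) = 0.5·√(1608.9/0.043716) = 0.5·√(36803) = 95.921 Hz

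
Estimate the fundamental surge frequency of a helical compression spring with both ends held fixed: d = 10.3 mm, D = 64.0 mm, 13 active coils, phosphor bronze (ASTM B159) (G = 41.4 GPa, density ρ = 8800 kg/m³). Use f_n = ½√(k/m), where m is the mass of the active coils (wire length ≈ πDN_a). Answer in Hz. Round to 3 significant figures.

k = Gd⁴/(8D³N_a) = (41.4×10³)(10.3⁴)/(8·64.0³·13) = 17.091 N/mm = 17091 N/m
Wire length L = πDN_a = π·64.0·13 = 2613.8 mm
m = ρ·(πd²/4)·L = 8800 × 83.323×10⁻⁶ m² × 2.6138 m = 1.9166 kg
f_n = ½√(k/m) = 0.5·√(17091/1.9166) = 0.5·√(8917.8) = 47.217 Hz

47.2 Hz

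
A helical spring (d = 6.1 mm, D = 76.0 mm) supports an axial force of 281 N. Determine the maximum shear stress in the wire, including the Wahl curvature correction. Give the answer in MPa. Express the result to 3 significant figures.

267 MPa

Spring index C = D/d = 76.0/6.1 = 12.4590
K_W = (4C−1)/(4C−4) + 0.615/C = 48.836/45.836 + 0.0494 = 1.1148
τ₀ = 8FD/(πd³) = 8·281·76.0/(π·6.1³) = 170848/713.08 = 239.59 MPa
τ_max = K·τ₀ = 1.1148 × 239.59 = 267.1 MPa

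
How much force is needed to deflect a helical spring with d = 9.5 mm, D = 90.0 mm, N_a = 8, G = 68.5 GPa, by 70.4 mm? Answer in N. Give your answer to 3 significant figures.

k = Gd⁴/(8D³N_a) = (68.5×10³)(9.5⁴)/(8·90.0³·8) = 11.959 N/mm
F = k·δ = 11.959 × 70.4 = 841.88 N

842 N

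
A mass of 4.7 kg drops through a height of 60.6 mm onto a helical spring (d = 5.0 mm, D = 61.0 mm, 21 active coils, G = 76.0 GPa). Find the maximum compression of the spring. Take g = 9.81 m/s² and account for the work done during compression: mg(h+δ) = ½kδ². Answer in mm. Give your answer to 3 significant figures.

k = Gd⁴/(8D³N_a) = (76.0×10³)(5.0⁴)/(8·61.0³·21) = 1.2456 N/mm
W = mg = 4.7 × 9.81 = 46.107 N
½kδ² − Wδ − Wh = 0 → δ = (W + √(W² + 2kWh))/k
δ = (46.107 + √(2125.9 + 6960.88))/1.2456 = (46.107 + 95.324)/1.2456 = 113.54 mm

114 mm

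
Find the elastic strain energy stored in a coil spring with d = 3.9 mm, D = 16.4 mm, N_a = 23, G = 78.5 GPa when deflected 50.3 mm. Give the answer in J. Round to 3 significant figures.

28.3 J

k = Gd⁴/(8D³N_a) = (78.5×10³)(3.9⁴)/(8·16.4³·23) = 22.376 N/mm
U = ½kδ² = 0.5 × 22.376 × 50.3² = 28306 N·mm = 28.306 J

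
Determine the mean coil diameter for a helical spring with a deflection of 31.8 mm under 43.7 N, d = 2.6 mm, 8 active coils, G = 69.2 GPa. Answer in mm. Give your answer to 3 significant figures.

33.0 mm

Required rate k = F/δ = 43.7/31.8 = 1.3742 N/mm
D = (Gd⁴/(8N_a·k))^(1/3) = (69.2×10³·2.6⁴/(8·8·1.3742))^(1/3)
  = (35955.5)^(1/3) = 33.0057 mm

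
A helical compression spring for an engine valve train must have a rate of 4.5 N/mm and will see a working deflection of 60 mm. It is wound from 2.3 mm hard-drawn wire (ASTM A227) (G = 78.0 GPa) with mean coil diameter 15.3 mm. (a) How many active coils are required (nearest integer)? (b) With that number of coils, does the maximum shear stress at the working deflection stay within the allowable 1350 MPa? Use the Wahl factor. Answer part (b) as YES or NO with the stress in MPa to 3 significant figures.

(a) 17 coils; (b) YES, τ_max = 1050 MPa

N_a = Gd⁴/(8D³k) = (78.0×10³)(2.3⁴)/(8·15.3³·4.5) = 16.93 → N_a = 17
Actual rate k = Gd⁴/(8D³·17) = 4.4812 N/mm
Working load F = kδ = 4.4812·60 = 268.87 N
C = 15.3/2.3 = 6.6522; K_W = (4C−1)/(4C−4)+0.615/C = 1.2251
τ_max = K_W·8FD/(πd³) = 1.2251·860.98 = 1054.8 MPa
τ_max ≤ 1350 MPa → acceptable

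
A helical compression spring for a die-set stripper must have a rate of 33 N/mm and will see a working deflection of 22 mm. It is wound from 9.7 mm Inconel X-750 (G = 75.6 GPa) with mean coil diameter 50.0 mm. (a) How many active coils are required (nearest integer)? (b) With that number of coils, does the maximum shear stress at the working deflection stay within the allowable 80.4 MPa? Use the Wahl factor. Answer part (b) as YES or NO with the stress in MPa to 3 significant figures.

(a) 20 coils; (b) NO, τ_max = 134 MPa

N_a = Gd⁴/(8D³k) = (75.6×10³)(9.7⁴)/(8·50.0³·33) = 20.28 → N_a = 20
Actual rate k = Gd⁴/(8D³·20) = 33.464 N/mm
Working load F = kδ = 33.464·22 = 736.21 N
C = 50.0/9.7 = 5.1546; K_W = (4C−1)/(4C−4)+0.615/C = 1.2998
τ_max = K_W·8FD/(πd³) = 1.2998·102.71 = 133.5 MPa
τ_max > 80.4 MPa → exceeds allowable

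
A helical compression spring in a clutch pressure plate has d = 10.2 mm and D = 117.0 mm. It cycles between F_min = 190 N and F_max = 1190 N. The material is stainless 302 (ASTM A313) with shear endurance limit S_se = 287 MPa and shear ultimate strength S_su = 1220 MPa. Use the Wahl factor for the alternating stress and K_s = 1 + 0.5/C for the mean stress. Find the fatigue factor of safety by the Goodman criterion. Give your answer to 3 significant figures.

1.40

C = D/d = 117.0/10.2 = 11.4706; K_W = (4C−1)/(4C−4)+0.615/C = 1.1252; K_s = 1+0.5/C = 1.0436
F_a = (F_max−F_min)/2 = 500 N; F_m = (F_max+F_min)/2 = 690 N
τ_a = K_W·8F_aD/(πd³) = 1.1252 × 140.38 = 157.96 MPa
τ_m = K_s·8F_mD/(πd³) = 1.0436 × 193.72 = 202.16 MPa
Goodman: 1/n_f = τ_a/S_se + τ_m/S_su = 157.96/287 + 202.16/1220 = 0.55038 + 0.16571 = 0.71609
n_f = 1/0.71609 = 1.396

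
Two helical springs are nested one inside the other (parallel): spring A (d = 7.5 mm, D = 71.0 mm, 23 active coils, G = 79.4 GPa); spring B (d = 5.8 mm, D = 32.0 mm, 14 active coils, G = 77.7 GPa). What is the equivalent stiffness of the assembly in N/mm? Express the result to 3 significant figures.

k_A = Gd⁴/(8D³N_a) = (79.4×10³)(7.5⁴)/(8·71.0³·23) = 3.8148 N/mm
k_B = Gd⁴/(8D³N_a) = (77.7×10³)(5.8⁴)/(8·32.0³·14) = 23.959 N/mm
Parallel: k_eq = 3.8148 + 23.959 = 27.774 N/mm

27.8 N/mm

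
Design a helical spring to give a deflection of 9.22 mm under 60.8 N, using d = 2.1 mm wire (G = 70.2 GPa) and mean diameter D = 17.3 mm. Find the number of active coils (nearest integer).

Required rate k = F/δ = 60.8/9.22 = 6.5944 N/mm
N_a = Gd⁴/(8D³k) = (70.2×10³ × 2.1⁴)/(8 × 17.3³ × 6.5944)
    = 1.36526e+06 / 273150 = 4.998 → 5 coils

5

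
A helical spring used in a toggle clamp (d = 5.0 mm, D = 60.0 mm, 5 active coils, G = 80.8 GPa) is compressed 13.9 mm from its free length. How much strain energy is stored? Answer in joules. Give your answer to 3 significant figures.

k = Gd⁴/(8D³N_a) = (80.8×10³)(5.0⁴)/(8·60.0³·5) = 5.8449 N/mm
U = ½kδ² = 0.5 × 5.8449 × 13.9² = 564.65 N·mm = 0.56465 J

0.565 J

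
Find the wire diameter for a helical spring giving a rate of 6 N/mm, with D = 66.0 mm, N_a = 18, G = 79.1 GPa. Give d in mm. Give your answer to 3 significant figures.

7.49 mm

d = (8D³N_a·k / G)^(1/4) = (8·66.0³·18·6 / (79.1×10³))^0.25
  = (3140.3)^0.25 = 7.4859 mm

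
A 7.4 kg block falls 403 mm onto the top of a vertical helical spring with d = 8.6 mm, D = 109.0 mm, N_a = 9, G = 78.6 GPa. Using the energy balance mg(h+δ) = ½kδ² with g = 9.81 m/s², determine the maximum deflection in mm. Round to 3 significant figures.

k = Gd⁴/(8D³N_a) = (78.6×10³)(8.6⁴)/(8·109.0³·9) = 4.6111 N/mm
W = mg = 7.4 × 9.81 = 72.594 N
½kδ² − Wδ − Wh = 0 → δ = (W + √(W² + 2kWh))/k
δ = (72.594 + √(5269.9 + 269799))/4.6111 = (72.594 + 524.47)/4.6111 = 129.48 mm

129 mm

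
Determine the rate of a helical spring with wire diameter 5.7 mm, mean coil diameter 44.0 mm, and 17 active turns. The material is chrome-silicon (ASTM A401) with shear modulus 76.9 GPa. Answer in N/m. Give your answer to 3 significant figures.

7010 N/m

k = Gd⁴/(8D³N_a) = (76.9×10³ × 5.7⁴) / (8 × 44.0³ × 17)
  = 8.11756e+07 / 1.1585e+07 = 7.0069 N/mm = 7006.9 N/m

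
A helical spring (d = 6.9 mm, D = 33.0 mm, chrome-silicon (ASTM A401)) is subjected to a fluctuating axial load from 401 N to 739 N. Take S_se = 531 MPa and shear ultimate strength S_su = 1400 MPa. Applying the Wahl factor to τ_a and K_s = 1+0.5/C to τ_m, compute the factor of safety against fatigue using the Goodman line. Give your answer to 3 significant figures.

C = D/d = 33.0/6.9 = 4.7826; K_W = (4C−1)/(4C−4)+0.615/C = 1.3269; K_s = 1+0.5/C = 1.1045
F_a = (F_max−F_min)/2 = 169 N; F_m = (F_max+F_min)/2 = 570 N
τ_a = K_W·8F_aD/(πd³) = 1.3269 × 43.231 = 57.362 MPa
τ_m = K_s·8F_mD/(πd³) = 1.1045 × 145.81 = 161.05 MPa
Goodman: 1/n_f = τ_a/S_se + τ_m/S_su = 57.362/531 + 161.05/1400 = 0.10803 + 0.11504 = 0.22306
n_f = 1/0.22306 = 4.483

4.48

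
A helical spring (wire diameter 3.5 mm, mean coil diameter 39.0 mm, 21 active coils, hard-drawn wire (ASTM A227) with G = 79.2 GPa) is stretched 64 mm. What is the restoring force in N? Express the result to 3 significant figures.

76.3 N

k = Gd⁴/(8D³N_a) = (79.2×10³)(3.5⁴)/(8·39.0³·21) = 1.1926 N/mm
F = k·δ = 1.1926 × 64 = 76.326 N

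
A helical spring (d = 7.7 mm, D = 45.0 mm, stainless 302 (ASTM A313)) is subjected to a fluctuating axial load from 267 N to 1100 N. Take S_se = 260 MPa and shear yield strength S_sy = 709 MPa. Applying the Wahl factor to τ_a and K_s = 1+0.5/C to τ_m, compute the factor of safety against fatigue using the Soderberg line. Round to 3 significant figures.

C = D/d = 45.0/7.7 = 5.8442; K_W = (4C−1)/(4C−4)+0.615/C = 1.2601; K_s = 1+0.5/C = 1.0856
F_a = (F_max−F_min)/2 = 416.5 N; F_m = (F_max+F_min)/2 = 683.5 N
τ_a = K_W·8F_aD/(πd³) = 1.2601 × 104.54 = 131.73 MPa
τ_m = K_s·8F_mD/(πd³) = 1.0856 × 171.56 = 186.24 MPa
Soderberg: 1/n_f = τ_a/S_se + τ_m/S_sy = 131.73/260 + 186.24/709 = 0.50666 + 0.26268 = 0.76933
n_f = 1/0.76933 = 1.3

1.30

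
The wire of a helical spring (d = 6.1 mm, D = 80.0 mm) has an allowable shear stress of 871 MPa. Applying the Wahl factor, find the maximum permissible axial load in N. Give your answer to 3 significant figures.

C = D/d = 80.0/6.1 = 13.1148
K_W = (4C−1)/(4C−4) + 0.615/C = 51.459/48.459 + 0.0469 = 1.1088
τ_max = K·8FD/(πd³) → F_max = τ_allow·πd³/(8DK)
F_max = 871·π·6.1³/(8·80.0·1.1088) = 6.2109e+05/709.63 = 875.23 N

875 N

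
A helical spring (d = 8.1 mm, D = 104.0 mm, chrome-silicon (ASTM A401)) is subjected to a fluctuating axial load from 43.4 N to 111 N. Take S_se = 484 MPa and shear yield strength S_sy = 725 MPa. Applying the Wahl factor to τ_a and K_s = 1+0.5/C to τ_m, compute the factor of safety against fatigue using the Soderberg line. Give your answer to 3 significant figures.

C = D/d = 104.0/8.1 = 12.8395; K_W = (4C−1)/(4C−4)+0.615/C = 1.1112; K_s = 1+0.5/C = 1.0389
F_a = (F_max−F_min)/2 = 33.8 N; F_m = (F_max+F_min)/2 = 77.2 N
τ_a = K_W·8F_aD/(πd³) = 1.1112 × 16.844 = 18.717 MPa
τ_m = K_s·8F_mD/(πd³) = 1.0389 × 38.471 = 39.969 MPa
Soderberg: 1/n_f = τ_a/S_se + τ_m/S_sy = 18.717/484 + 39.969/725 = 0.03867 + 0.05513 = 0.093802
n_f = 1/0.093802 = 10.66

10.7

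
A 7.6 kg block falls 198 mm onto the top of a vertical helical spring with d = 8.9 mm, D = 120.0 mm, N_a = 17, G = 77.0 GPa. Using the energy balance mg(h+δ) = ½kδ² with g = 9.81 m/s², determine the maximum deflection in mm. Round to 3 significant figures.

k = Gd⁴/(8D³N_a) = (77.0×10³)(8.9⁴)/(8·120.0³·17) = 2.0557 N/mm
W = mg = 7.6 × 9.81 = 74.556 N
½kδ² − Wδ − Wh = 0 → δ = (W + √(W² + 2kWh))/k
δ = (74.556 + √(5558.6 + 60694))/2.0557 = (74.556 + 257.4)/2.0557 = 161.48 mm

161 mm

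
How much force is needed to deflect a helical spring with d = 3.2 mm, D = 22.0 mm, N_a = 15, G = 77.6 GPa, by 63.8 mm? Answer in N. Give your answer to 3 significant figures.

k = Gd⁴/(8D³N_a) = (77.6×10³)(3.2⁴)/(8·22.0³·15) = 6.3681 N/mm
F = k·δ = 6.3681 × 63.8 = 406.29 N

406 N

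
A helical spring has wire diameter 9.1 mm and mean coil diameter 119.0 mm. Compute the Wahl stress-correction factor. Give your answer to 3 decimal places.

C = D/d = 119.0/9.1 = 13.0769
K_W = (4C−1)/(4C−4) + 0.615/C = 51.308/48.308 + 0.0470 = 1.1091

1.109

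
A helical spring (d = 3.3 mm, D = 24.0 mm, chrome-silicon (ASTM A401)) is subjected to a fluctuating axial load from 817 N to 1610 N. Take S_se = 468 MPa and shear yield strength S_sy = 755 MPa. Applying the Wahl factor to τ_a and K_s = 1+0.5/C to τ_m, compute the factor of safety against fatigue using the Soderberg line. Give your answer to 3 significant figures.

C = D/d = 24.0/3.3 = 7.2727; K_W = (4C−1)/(4C−4)+0.615/C = 1.2041; K_s = 1+0.5/C = 1.0688
F_a = (F_max−F_min)/2 = 396.5 N; F_m = (F_max+F_min)/2 = 1213.5 N
τ_a = K_W·8F_aD/(πd³) = 1.2041 × 674.3 = 811.94 MPa
τ_m = K_s·8F_mD/(πd³) = 1.0688 × 2063.7 = 2205.6 MPa
Soderberg: 1/n_f = τ_a/S_se + τ_m/S_sy = 811.94/468 + 2205.6/755 = 1.73492 + 2.92132 = 4.6562
n_f = 1/4.6562 = 0.2148

0.215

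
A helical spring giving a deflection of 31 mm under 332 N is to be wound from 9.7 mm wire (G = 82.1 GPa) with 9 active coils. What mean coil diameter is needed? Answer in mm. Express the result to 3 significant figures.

Required rate k = F/δ = 332/31 = 10.71 N/mm
D = (Gd⁴/(8N_a·k))^(1/3) = (82.1×10³·9.7⁴/(8·9·10.71))^(1/3)
  = (942586)^(1/3) = 98.0484 mm

98.0 mm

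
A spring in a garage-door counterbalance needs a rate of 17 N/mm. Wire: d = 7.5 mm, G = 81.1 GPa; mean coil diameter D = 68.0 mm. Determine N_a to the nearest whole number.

6

N_a = Gd⁴/(8D³k) = (81.1×10³ × 7.5⁴)/(8 × 68.0³ × 17)
    = 2.56605e+08 / 4.27628e+07 = 6.001 → 6 coils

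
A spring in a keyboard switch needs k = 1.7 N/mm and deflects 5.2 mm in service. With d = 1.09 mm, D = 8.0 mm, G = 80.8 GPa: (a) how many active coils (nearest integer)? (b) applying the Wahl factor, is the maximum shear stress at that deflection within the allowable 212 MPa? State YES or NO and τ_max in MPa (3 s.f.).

(a) 16 coils; (b) YES, τ_max = 171 MPa

N_a = Gd⁴/(8D³k) = (80.8×10³)(1.09⁴)/(8·8.0³·1.7) = 16.38 → N_a = 16
Actual rate k = Gd⁴/(8D³·16) = 1.7404 N/mm
Working load F = kδ = 1.7404·5.2 = 9.0498 N
C = 8.0/1.09 = 7.3394; K_W = (4C−1)/(4C−4)+0.615/C = 1.2021
τ_max = K_W·8FD/(πd³) = 1.2021·142.36 = 171.13 MPa
τ_max ≤ 212 MPa → acceptable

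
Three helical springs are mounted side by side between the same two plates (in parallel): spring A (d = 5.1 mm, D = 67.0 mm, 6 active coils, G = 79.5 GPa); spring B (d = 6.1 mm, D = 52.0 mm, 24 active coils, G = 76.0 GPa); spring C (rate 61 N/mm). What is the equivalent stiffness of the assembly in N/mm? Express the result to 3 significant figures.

68.6 N/mm

k_A = Gd⁴/(8D³N_a) = (79.5×10³)(5.1⁴)/(8·67.0³·6) = 3.7255 N/mm
k_B = Gd⁴/(8D³N_a) = (76.0×10³)(6.1⁴)/(8·52.0³·24) = 3.8978 N/mm
Parallel: k_eq = 3.7255 + 3.8978 + 61 = 68.623 N/mm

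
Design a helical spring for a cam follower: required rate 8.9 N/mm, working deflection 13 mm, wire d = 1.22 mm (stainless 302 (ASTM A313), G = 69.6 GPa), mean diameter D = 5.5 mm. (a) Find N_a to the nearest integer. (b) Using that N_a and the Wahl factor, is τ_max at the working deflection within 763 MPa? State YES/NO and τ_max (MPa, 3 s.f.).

(a) 13 coils; (b) NO, τ_max = 1210 MPa

N_a = Gd⁴/(8D³k) = (69.6×10³)(1.22⁴)/(8·5.5³·8.9) = 13.02 → N_a = 13
Actual rate k = Gd⁴/(8D³·13) = 8.911 N/mm
Working load F = kδ = 8.911·13 = 115.84 N
C = 5.5/1.22 = 4.5082; K_W = (4C−1)/(4C−4)+0.615/C = 1.3502
τ_max = K_W·8FD/(πd³) = 1.3502·893.5 = 1206.4 MPa
τ_max > 763 MPa → exceeds allowable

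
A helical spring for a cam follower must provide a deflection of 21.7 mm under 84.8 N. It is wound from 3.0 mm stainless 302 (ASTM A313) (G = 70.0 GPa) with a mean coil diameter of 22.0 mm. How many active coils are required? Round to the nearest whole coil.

17

Required rate k = F/δ = 84.8/21.7 = 3.9078 N/mm
N_a = Gd⁴/(8D³k) = (70.0×10³ × 3.0⁴)/(8 × 22.0³ × 3.9078)
    = 5.67e+06 / 332885 = 17.03 → 17 coils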